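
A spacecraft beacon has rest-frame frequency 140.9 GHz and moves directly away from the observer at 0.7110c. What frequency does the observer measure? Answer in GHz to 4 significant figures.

f_obs ≈ 57.91 GHz

Relativistic Doppler: f_obs = f_src √((1−β)/(1+β))
= 140.9 × √(0.289000/1.71100) = 140.9 × 0.410983 = 57.91 GHz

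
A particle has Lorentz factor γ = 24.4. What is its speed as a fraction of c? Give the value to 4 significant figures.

β = √(1 − 1/γ²) = √(1 − 1/24.4²) = √(0.998320) = 0.9992

β ≈ 0.9992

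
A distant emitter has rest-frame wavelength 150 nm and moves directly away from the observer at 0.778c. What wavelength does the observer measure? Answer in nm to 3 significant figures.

Relativistic Doppler: λ_obs = λ_src √((1+β)/(1−β))
= 150 × √(1.7780/0.22200) = 150 × 2.8300 = 425 nm

λ_obs ≈ 425 nm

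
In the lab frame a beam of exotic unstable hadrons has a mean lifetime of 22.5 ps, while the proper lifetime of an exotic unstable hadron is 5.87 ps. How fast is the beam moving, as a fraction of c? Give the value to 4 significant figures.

γ = Δt/τ₀ = 22.5/5.87 = 3.83305
β = √(1 − 1/γ²) = √(1 − 1/3.83305²) = 0.9654

β ≈ 0.9654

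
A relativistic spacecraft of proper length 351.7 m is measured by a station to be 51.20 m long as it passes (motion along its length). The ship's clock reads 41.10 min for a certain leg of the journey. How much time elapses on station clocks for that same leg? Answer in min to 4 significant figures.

Length contraction ⇒ γ = L₀/L = 351.7/51.20 = 6.86914
Time dilation: Δt = γτ₀ = 6.86914 × 41.10 min = 282.3 min

Δt ≈ 282.3 min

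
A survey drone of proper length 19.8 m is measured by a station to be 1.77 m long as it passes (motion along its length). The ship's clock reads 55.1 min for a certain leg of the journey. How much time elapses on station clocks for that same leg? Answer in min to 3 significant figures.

Δt ≈ 616 min

Length contraction ⇒ γ = L₀/L = 19.8/1.77 = 11.186
Time dilation: Δt = γτ₀ = 11.186 × 55.1 min = 616 min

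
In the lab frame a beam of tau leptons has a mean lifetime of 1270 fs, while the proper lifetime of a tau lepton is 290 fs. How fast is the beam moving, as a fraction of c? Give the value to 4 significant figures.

γ = Δt/τ₀ = 1270/290 = 4.37931
β = √(1 − 1/γ²) = √(1 − 1/4.37931²) = 0.9736

β ≈ 0.9736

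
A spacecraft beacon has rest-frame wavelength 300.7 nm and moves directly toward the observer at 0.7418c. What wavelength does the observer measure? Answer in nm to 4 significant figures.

Relativistic Doppler: λ_obs = λ_src √((1−β)/(1+β))
= 300.7 × √(0.258200/1.74180) = 300.7 × 0.385016 = 115.8 nm

λ_obs ≈ 115.8 nm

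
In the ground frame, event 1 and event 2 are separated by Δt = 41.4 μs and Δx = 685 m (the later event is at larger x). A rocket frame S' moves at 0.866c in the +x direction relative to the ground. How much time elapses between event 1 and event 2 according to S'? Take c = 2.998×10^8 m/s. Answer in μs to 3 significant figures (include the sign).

γ = 1/√(1 − 0.866²) = 1.9998
Δt' = γ(Δt − vΔx/c²) = 1.9998 × (41.4 μs − 0.866×685 m / (2.998×10^8 m/s))
= 1.9998 × (39.421 μs) = 78.8 μs

Δt' ≈ 78.8 μs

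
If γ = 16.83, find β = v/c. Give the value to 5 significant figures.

β ≈ 0.99823

β = √(1 − 1/γ²) = √(1 − 1/16.83²) = √(0.9964695) = 0.99823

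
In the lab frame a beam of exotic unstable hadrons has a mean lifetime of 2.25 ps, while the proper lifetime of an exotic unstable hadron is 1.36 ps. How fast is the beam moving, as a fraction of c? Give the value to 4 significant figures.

γ = Δt/τ₀ = 2.25/1.36 = 1.65441
β = √(1 − 1/γ²) = √(1 − 1/1.65441²) = 0.7966

β ≈ 0.7966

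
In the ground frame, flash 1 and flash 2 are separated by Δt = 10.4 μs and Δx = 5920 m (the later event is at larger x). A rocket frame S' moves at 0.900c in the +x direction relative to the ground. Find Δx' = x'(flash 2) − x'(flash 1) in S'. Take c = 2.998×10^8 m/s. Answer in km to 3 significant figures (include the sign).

Δx' ≈ 7.14 km

γ = 1/√(1 − 0.900²) = 2.2942
Δx' = γ(Δx − vΔt) = 2.2942 × (5920 m − 0.900×(2.998×10^8 m/s)×10.4×10^-6 s)
= 2.2942 × (3113.9 m) = 7.14 km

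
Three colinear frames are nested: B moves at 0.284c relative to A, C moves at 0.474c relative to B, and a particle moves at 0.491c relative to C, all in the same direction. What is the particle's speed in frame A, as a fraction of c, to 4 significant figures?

u ≈ 0.8728c

Compose boost 2: (0.474 + 0.284)/(1 + 0.474×0.284) = 0.7580/1.13462 = 0.668067
Compose boost 3: (0.491 + 0.668067)/(1 + 0.491×0.668067) = 1.15907/1.32802 = 0.8728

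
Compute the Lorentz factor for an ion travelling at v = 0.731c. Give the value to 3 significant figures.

γ ≈ 1.47

γ = 1/√(1 − β²) = 1/√(1 − 0.731²) = 1/√(0.46564) = 1.47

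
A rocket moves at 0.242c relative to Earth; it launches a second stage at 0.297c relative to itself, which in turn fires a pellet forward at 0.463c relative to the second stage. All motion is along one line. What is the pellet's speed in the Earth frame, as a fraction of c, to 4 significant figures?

Compose boost 2: (0.297 + 0.242)/(1 + 0.297×0.242) = 0.5390/1.07187 = 0.502858
Compose boost 3: (0.463 + 0.502858)/(1 + 0.463×0.502858) = 0.965858/1.23282 = 0.7835

u ≈ 0.7835c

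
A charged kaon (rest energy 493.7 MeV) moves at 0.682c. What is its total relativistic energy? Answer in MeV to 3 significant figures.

E ≈ 675 MeV

γ = 1/√(1 − 0.682²) = 1.3673
E = γm₀c² = 1.3673 × 493.7 MeV = 675 MeV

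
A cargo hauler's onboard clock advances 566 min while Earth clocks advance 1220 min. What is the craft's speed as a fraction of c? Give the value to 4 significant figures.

β ≈ 0.8859

γ = Δt/τ₀ = 1220/566 = 2.15548
β = √(1 − 1/γ²) = √(1 − 1/2.15548²) = 0.8859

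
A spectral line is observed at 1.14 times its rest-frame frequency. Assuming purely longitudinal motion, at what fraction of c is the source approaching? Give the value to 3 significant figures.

β ≈ 0.130

f_obs/f_src = √((1+β)/(1−β)) = 1.14  ⇒  (1+β)/(1−β) = 1.2996
β = |1 − D²|/(1 + D²) = |1 − 1.2996|/(1 + 1.2996) = 0.130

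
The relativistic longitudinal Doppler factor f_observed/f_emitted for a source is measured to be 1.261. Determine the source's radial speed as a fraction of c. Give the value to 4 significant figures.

β ≈ 0.2278

f_obs/f_src = √((1+β)/(1−β)) = 1.261  ⇒  (1+β)/(1−β) = 1.59012
β = |1 − D²|/(1 + D²) = |1 − 1.59012|/(1 + 1.59012) = 0.2278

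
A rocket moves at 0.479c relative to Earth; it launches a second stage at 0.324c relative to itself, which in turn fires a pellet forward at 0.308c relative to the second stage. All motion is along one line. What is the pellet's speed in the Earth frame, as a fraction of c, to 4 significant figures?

u ≈ 0.8262c

Compose boost 2: (0.324 + 0.479)/(1 + 0.324×0.479) = 0.8030/1.15520 = 0.695120
Compose boost 3: (0.308 + 0.695120)/(1 + 0.308×0.695120) = 1.00312/1.21410 = 0.8262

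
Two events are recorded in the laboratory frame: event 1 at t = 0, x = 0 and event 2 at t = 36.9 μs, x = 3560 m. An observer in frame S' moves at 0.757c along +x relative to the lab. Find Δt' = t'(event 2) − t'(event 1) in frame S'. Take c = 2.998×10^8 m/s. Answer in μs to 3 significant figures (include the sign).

γ = 1/√(1 − 0.757²) = 1.5304
Δt' = γ(Δt − vΔx/c²) = 1.5304 × (36.9 μs − 0.757×3560 m / (2.998×10^8 m/s))
= 1.5304 × (27.911 μs) = 42.7 μs

Δt' ≈ 42.7 μs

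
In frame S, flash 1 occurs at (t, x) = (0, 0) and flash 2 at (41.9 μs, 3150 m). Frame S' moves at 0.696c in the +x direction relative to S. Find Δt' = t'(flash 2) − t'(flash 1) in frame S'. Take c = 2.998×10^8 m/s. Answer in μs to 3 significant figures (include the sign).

Δt' ≈ 48.2 μs

γ = 1/√(1 − 0.696²) = 1.3927
Δt' = γ(Δt − vΔx/c²) = 1.3927 × (41.9 μs − 0.696×3150 m / (2.998×10^8 m/s))
= 1.3927 × (34.587 μs) = 48.2 μs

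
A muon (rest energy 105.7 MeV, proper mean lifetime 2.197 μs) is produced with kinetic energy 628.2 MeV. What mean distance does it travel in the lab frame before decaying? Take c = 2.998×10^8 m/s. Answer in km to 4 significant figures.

γ = 1 + K/(m₀c²) = 1 + 628.2/105.7 = 6.94324
β = √(1 − 1/γ²) = 0.989574
Dilated lifetime: γτ₀ = 6.94324 × 2.197 μs = 15.2543 μs
d = βc·γτ₀ = 0.989574 × (2.998×10^8 m/s) × 1.52543×10^-5 s = 4.526 km

d ≈ 4.526 km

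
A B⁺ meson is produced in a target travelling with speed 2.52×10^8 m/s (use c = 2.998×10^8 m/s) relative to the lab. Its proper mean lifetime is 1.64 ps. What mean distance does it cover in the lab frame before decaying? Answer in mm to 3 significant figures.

d ≈ 0.763 mm

β = v/c = 2.52×10^8 / 2.998×10^8 = 0.84056
γ = 1/√(1 − 0.84056²) = 1.8460
Dilated lifetime: Δt = γτ₀ = 1.8460 × 1.64 ps = 3.0274 ps
d = vΔt = 0.84056c × 3.0274 ps = 2.5200×10^8 m/s × 3.0274×10^-12 s = 0.763 mm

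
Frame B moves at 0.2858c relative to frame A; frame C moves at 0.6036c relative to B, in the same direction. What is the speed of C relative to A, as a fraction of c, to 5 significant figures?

Compose boost 2: (0.6036 + 0.2858)/(1 + 0.6036×0.2858) = 0.88940/1.172509 = 0.75854

u ≈ 0.75854c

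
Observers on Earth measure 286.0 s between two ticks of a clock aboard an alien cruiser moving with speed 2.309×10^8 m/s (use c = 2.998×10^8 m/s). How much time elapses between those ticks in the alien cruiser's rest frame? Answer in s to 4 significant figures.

τ₀ ≈ 182.4 s

β = v/c = 2.309×10^8 / 2.998×10^8 = 0.770180
γ = 1/√(1 − 0.770180²) = 1.56782
Proper time: τ₀ = Δt/γ = 286.0/1.56782 = 182.4 s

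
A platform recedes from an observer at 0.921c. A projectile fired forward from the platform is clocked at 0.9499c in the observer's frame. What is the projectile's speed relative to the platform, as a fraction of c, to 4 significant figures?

Inverse velocity addition: u' = (u − v)/(1 − uv/c²)
= (0.9499 − 0.921)/(1 − 0.9499×0.921) = 0.02890/0.125142 = 0.2309

u' ≈ 0.2309c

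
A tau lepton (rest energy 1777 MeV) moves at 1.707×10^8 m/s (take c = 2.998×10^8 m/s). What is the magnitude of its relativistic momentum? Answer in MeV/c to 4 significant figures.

β = v/c = 1.707×10^8 / 2.998×10^8 = 0.569380
γ = 1/√(1 − 0.569380²) = 1.21643
p = γβm₀c = 1.21643 × 0.569380 × 1777 MeV/c = 1231 MeV/c

p ≈ 1231 MeV/c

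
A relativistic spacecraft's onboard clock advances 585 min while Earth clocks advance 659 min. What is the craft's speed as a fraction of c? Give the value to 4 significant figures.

β ≈ 0.4604

γ = Δt/τ₀ = 659/585 = 1.12650
β = √(1 − 1/γ²) = √(1 − 1/1.12650²) = 0.4604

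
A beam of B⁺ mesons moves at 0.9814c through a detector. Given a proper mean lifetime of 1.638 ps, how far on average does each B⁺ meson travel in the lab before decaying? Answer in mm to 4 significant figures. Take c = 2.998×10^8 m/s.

d ≈ 2.510 mm

γ = 1/√(1 − 0.9814²) = 5.20904
Dilated lifetime: Δt = γτ₀ = 5.20904 × 1.638 ps = 8.53240 ps
d = vΔt = 0.9814c × 8.53240 ps = 2.94224×10^8 m/s × 8.53240×10^-12 s = 2.510 mm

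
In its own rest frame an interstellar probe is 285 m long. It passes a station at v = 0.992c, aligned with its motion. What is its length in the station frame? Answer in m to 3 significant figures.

γ = 1/√(1 − 0.992²) = 7.9216
Length contraction: L = L₀/γ = 285/7.9216 = 36.0 m

L ≈ 36.0 m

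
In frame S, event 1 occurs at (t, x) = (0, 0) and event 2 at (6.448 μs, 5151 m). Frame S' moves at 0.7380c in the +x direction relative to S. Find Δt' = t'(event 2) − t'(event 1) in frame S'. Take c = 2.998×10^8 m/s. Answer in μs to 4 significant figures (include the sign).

Δt' ≈ -9.235 μs

γ = 1/√(1 − 0.7380²) = 1.48192
Δt' = γ(Δt − vΔx/c²) = 1.48192 × (6.448 μs − 0.7380×5151 m / (2.998×10^8 m/s))
= 1.48192 × (-6.23191 μs) = -9.235 μs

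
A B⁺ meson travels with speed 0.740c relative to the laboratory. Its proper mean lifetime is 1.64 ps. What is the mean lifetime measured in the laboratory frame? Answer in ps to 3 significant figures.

γ = 1/√(1 − 0.740²) = 1.4868
Time dilation: Δt = γτ₀ = 1.4868 × 1.64 ps = 2.44 ps

Δt ≈ 2.44 ps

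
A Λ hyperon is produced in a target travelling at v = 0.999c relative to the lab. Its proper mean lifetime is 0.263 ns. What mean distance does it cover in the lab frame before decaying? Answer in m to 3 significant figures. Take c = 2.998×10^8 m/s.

γ = 1/√(1 − 0.999²) = 22.366
Dilated lifetime: Δt = γτ₀ = 22.366 × 0.263 ns = 5.8823 ns
d = vΔt = 0.999c × 5.8823 ns = 2.9950×10^8 m/s × 5.8823×10^-9 s = 1.76 m

d ≈ 1.76 m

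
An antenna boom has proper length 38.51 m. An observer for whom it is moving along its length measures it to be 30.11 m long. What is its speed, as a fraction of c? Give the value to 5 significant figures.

γ = L₀/L = 38.51/30.11 = 1.278977
β = √(1 − 1/γ²) = 0.62344

β ≈ 0.62344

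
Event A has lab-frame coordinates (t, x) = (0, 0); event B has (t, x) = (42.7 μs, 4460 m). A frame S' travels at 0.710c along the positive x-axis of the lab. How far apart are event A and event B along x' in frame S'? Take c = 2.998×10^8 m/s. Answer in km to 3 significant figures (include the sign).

Δx' ≈ -6.57 km

γ = 1/√(1 − 0.710²) = 1.4200
Δx' = γ(Δx − vΔt) = 1.4200 × (4460 m − 0.710×(2.998×10^8 m/s)×42.7×10^-6 s)
= 1.4200 × (-4629.0 m) = -6.57 km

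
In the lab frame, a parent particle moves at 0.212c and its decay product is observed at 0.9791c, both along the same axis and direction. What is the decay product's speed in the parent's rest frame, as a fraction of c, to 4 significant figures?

u' ≈ 0.9680c

Inverse velocity addition: u' = (u − v)/(1 − uv/c²)
= (0.9791 − 0.212)/(1 − 0.9791×0.212) = 0.7671/0.792431 = 0.9680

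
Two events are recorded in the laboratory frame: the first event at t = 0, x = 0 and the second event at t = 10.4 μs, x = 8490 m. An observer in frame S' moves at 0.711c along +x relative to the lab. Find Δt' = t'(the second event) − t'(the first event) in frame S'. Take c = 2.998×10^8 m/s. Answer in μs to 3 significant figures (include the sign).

Δt' ≈ -13.8 μs

γ = 1/√(1 − 0.711²) = 1.4221
Δt' = γ(Δt − vΔx/c²) = 1.4221 × (10.4 μs − 0.711×8490 m / (2.998×10^8 m/s))
= 1.4221 × (-9.7347 μs) = -13.8 μs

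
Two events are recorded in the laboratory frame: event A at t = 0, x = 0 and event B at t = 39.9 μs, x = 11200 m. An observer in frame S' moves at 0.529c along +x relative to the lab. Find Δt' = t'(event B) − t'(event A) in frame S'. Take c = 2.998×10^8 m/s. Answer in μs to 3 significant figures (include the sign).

Δt' ≈ 23.7 μs

γ = 1/√(1 − 0.529²) = 1.1784
Δt' = γ(Δt − vΔx/c²) = 1.1784 × (39.9 μs − 0.529×11200 m / (2.998×10^8 m/s))
= 1.1784 × (20.137 μs) = 23.7 μs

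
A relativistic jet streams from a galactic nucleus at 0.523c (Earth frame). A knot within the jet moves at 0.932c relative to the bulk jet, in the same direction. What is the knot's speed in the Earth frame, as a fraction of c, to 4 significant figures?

Relativistic velocity addition: u = (u' + v)/(1 + u'v/c²)
= (0.932 + 0.523)/(1 + 0.932×0.523) = 1.455/1.48744 = 0.9782

u ≈ 0.9782c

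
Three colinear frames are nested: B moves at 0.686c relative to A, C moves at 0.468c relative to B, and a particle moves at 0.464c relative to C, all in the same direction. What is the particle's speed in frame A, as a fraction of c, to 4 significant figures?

Compose boost 2: (0.468 + 0.686)/(1 + 0.468×0.686) = 1.154/1.32105 = 0.873549
Compose boost 3: (0.464 + 0.873549)/(1 + 0.464×0.873549) = 1.33755/1.40533 = 0.9518

u ≈ 0.9518c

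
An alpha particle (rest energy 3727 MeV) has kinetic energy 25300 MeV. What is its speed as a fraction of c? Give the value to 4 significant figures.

γ = 1 + K/(m₀c²) = 1 + 25300/3727 = 7.78830
β = √(1 − 1/γ²) = 0.9917

β ≈ 0.9917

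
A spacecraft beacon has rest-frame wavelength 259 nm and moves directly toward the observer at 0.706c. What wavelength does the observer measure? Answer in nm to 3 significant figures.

λ_obs ≈ 108 nm

Relativistic Doppler: λ_obs = λ_src √((1−β)/(1+β))
= 259 × √(0.29400/1.7060) = 259 × 0.41513 = 108 nm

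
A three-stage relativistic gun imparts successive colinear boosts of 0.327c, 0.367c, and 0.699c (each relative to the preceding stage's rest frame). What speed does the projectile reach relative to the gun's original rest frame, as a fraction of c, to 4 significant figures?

u ≈ 0.9201c

Compose boost 2: (0.367 + 0.327)/(1 + 0.367×0.327) = 0.6940/1.12001 = 0.619638
Compose boost 3: (0.699 + 0.619638)/(1 + 0.699×0.619638) = 1.31864/1.43313 = 0.9201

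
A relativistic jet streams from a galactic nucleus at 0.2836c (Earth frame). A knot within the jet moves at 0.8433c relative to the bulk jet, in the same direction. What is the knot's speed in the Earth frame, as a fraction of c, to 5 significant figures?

Relativistic velocity addition: u = (u' + v)/(1 + u'v/c²)
= (0.8433 + 0.2836)/(1 + 0.8433×0.2836) = 1.1269/1.239160 = 0.90941

u ≈ 0.90941c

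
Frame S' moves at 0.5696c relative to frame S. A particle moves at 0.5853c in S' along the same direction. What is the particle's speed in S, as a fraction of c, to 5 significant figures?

u ≈ 0.86614c

Relativistic velocity addition: u = (u' + v)/(1 + u'v/c²)
= (0.5853 + 0.5696)/(1 + 0.5853×0.5696) = 1.1549/1.333387 = 0.86614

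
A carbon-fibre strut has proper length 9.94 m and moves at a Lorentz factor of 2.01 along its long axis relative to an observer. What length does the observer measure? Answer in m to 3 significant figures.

γ = 2.01 (given)
Length contraction: L = L₀/γ = 9.94/2.01 = 4.95 m

L ≈ 4.95 m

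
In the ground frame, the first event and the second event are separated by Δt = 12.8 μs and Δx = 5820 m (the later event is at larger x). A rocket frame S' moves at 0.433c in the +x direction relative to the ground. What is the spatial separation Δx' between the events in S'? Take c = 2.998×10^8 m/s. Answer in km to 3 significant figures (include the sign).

Δx' ≈ 4.61 km

γ = 1/√(1 − 0.433²) = 1.1094
Δx' = γ(Δx − vΔt) = 1.1094 × (5820 m − 0.433×(2.998×10^8 m/s)×12.8×10^-6 s)
= 1.1094 × (4158.4 m) = 4.61 km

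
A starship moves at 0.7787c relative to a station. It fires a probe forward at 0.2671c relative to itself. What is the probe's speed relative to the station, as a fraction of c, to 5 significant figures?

u ≈ 0.86574c

Relativistic velocity addition: u = (u' + v)/(1 + u'v/c²)
= (0.2671 + 0.7787)/(1 + 0.2671×0.7787) = 1.0458/1.207991 = 0.86574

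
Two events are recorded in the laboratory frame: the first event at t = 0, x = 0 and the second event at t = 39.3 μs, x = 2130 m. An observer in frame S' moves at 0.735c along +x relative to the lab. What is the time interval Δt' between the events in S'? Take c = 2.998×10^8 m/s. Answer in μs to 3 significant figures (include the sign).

Δt' ≈ 50.3 μs

γ = 1/√(1 − 0.735²) = 1.4748
Δt' = γ(Δt − vΔx/c²) = 1.4748 × (39.3 μs − 0.735×2130 m / (2.998×10^8 m/s))
= 1.4748 × (34.078 μs) = 50.3 μs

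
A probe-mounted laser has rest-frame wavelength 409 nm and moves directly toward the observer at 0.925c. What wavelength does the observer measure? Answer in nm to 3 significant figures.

Relativistic Doppler: λ_obs = λ_src √((1−β)/(1+β))
= 409 × √(0.075000/1.9250) = 409 × 0.19739 = 80.7 nm

λ_obs ≈ 80.7 nm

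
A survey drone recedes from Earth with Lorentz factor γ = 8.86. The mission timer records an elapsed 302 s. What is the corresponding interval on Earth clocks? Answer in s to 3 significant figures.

Δt ≈ 2680 s

γ = 8.86 (given)
Time dilation: Δt = γτ₀ = 8.86 × 302 s = 2680 s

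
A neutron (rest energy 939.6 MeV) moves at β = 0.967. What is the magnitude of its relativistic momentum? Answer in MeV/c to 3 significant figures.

p ≈ 3570 MeV/c

γ = 1/√(1 − 0.967²) = 3.9250
p = γβm₀c = 3.9250 × 0.967 × 939.6 MeV/c = 3570 MeV/c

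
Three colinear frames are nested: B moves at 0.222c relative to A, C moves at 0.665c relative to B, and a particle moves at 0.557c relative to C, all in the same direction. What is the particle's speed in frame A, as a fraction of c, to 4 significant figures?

u ≈ 0.9297c

Compose boost 2: (0.665 + 0.222)/(1 + 0.665×0.222) = 0.8870/1.14763 = 0.772897
Compose boost 3: (0.557 + 0.772897)/(1 + 0.557×0.772897) = 1.32990/1.43050 = 0.9297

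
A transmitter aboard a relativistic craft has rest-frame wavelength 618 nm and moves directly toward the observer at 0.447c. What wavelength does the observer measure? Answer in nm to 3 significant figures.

Relativistic Doppler: λ_obs = λ_src √((1−β)/(1+β))
= 618 × √(0.55300/1.4470) = 618 × 0.61820 = 382 nm

λ_obs ≈ 382 nm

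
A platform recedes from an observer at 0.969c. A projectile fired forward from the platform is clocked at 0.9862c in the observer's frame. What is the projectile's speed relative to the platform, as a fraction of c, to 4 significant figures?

u' ≈ 0.3876c

Inverse velocity addition: u' = (u − v)/(1 − uv/c²)
= (0.9862 − 0.969)/(1 − 0.9862×0.969) = 0.01720/0.0443722 = 0.3876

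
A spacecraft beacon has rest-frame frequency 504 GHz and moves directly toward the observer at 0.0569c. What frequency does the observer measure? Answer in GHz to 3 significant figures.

Relativistic Doppler: f_obs = f_src √((1+β)/(1−β))
= 504 × √(1.0569/0.94310) = 504 × 1.0586 = 534 GHz

f_obs ≈ 534 GHz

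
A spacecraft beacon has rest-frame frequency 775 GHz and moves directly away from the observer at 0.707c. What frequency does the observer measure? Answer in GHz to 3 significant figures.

f_obs ≈ 321 GHz

Relativistic Doppler: f_obs = f_src √((1−β)/(1+β))
= 775 × √(0.29300/1.7070) = 775 × 0.41430 = 321 GHz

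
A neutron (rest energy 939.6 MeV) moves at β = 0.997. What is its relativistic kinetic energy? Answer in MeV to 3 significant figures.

K ≈ 11200 MeV

γ = 1/√(1 − 0.997²) = 12.920
K = (γ − 1)m₀c² = (12.920 − 1) × 939.6 MeV = 11.920 × 939.6 MeV = 11200 MeV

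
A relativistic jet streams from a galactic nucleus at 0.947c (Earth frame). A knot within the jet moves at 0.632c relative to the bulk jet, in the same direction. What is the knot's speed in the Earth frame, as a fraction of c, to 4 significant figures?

u ≈ 0.9878c

Relativistic velocity addition: u = (u' + v)/(1 + u'v/c²)
= (0.632 + 0.947)/(1 + 0.632×0.947) = 1.579/1.59850 = 0.9878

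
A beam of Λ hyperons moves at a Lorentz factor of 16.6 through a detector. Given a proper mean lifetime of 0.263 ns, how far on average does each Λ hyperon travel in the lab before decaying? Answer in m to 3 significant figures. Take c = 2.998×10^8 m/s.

d ≈ 1.31 m

β = √(1 − 1/γ²) = √(1 − 1/16.6²) = 0.99818
Dilated lifetime: Δt = γτ₀ = 16.6 × 0.263 ns = 4.3658 ns
d = vΔt = 0.99818c × 4.3658 ns = 2.9926×10^8 m/s × 4.3658×10^-9 s = 1.31 m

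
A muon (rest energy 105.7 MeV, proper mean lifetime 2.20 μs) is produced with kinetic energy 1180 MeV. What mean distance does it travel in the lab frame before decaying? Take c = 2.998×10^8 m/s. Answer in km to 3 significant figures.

γ = 1 + K/(m₀c²) = 1 + 1180/105.7 = 12.164
β = √(1 − 1/γ²) = 0.99661
Dilated lifetime: γτ₀ = 12.164 × 2.20 μs = 26.760 μs
d = βc·γτ₀ = 0.99661 × (2.998×10^8 m/s) × 2.6760×10^-5 s = 8.00 km

d ≈ 8.00 km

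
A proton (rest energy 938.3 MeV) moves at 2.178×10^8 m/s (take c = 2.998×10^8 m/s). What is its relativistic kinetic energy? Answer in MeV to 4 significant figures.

K ≈ 427.1 MeV

β = v/c = 2.178×10^8 / 2.998×10^8 = 0.726484
γ = 1/√(1 − 0.726484²) = 1.45522
K = (γ − 1)m₀c² = (1.45522 − 1) × 938.3 MeV = 0.455216 × 938.3 MeV = 427.1 MeV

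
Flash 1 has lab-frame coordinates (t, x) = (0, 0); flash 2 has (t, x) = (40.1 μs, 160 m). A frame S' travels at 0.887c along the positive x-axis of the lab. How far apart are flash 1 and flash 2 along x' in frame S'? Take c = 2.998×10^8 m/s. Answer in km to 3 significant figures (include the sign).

γ = 1/√(1 − 0.887²) = 2.1656
Δx' = γ(Δx − vΔt) = 2.1656 × (160 m − 0.887×(2.998×10^8 m/s)×40.1×10^-6 s)
= 2.1656 × (-10503 m) = -22.7 km

Δx' ≈ -22.7 km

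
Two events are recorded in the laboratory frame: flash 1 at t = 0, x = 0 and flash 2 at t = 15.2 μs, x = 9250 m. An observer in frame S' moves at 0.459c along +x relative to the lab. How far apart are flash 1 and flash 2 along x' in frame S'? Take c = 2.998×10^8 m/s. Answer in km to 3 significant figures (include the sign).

Δx' ≈ 8.06 km

γ = 1/√(1 − 0.459²) = 1.1256
Δx' = γ(Δx − vΔt) = 1.1256 × (9250 m − 0.459×(2.998×10^8 m/s)×15.2×10^-6 s)
= 1.1256 × (7158.4 m) = 8.06 km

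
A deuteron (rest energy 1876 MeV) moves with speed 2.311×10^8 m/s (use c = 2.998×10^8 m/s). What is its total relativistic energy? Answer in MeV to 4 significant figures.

β = v/c = 2.311×10^8 / 2.998×10^8 = 0.770847
γ = 1/√(1 − 0.770847²) = 1.56981
E = γm₀c² = 1.56981 × 1876 MeV = 2945 MeV

E ≈ 2945 MeV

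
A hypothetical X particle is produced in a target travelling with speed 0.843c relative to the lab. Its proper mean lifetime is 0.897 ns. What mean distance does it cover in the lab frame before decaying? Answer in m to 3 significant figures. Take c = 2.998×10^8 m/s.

d ≈ 0.421 m

γ = 1/√(1 − 0.843²) = 1.8590
Dilated lifetime: Δt = γτ₀ = 1.8590 × 0.897 ns = 1.6676 ns
d = vΔt = 0.843c × 1.6676 ns = 2.5273×10^8 m/s × 1.6676×10^-9 s = 0.421 m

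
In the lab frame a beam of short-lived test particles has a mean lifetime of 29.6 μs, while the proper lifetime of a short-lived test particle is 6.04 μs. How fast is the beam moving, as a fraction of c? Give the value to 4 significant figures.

β ≈ 0.9790

γ = Δt/τ₀ = 29.6/6.04 = 4.90066
β = √(1 − 1/γ²) = √(1 − 1/4.90066²) = 0.9790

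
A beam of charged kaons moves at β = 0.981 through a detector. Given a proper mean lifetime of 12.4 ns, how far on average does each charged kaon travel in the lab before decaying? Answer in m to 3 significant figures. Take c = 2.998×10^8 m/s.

d ≈ 18.8 m

γ = 1/√(1 − 0.981²) = 5.1544
Dilated lifetime: Δt = γτ₀ = 5.1544 × 12.4 ns = 63.915 ns
d = vΔt = 0.981c × 63.915 ns = 2.9410×10^8 m/s × 6.3915×10^-8 s = 18.8 m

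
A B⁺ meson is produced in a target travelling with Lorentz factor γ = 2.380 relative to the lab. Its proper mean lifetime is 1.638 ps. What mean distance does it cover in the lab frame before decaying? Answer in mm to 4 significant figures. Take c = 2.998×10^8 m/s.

d ≈ 1.061 mm

β = √(1 − 1/γ²) = √(1 − 1/2.380²) = 0.907446
Dilated lifetime: Δt = γτ₀ = 2.380 × 1.638 ps = 3.89844 ps
d = vΔt = 0.907446c × 3.89844 ps = 2.72052×10^8 m/s × 3.89844×10^-12 s = 1.061 mm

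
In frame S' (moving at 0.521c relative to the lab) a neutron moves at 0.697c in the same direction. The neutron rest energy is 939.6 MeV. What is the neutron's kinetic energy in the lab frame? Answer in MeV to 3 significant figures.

u_lab = (0.697 + 0.521)/(1 + 0.697×0.521) = 0.893527
γ = 1/√(1 − 0.893527²) = 2.2271
K = (γ − 1)m₀c² = (2.2271 − 1) × 939.6 = 1.2271 × 939.6 = 1150 MeV

K ≈ 1150 MeV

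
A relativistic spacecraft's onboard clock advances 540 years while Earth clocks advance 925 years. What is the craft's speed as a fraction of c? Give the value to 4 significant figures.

β ≈ 0.8119

γ = Δt/τ₀ = 925/540 = 1.71296
β = √(1 − 1/γ²) = √(1 − 1/1.71296²) = 0.8119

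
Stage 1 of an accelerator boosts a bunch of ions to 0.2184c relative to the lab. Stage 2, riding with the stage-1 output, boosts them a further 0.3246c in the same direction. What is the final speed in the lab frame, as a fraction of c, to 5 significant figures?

u ≈ 0.50705c

Compose boost 2: (0.3246 + 0.2184)/(1 + 0.3246×0.2184) = 0.54300/1.070893 = 0.50705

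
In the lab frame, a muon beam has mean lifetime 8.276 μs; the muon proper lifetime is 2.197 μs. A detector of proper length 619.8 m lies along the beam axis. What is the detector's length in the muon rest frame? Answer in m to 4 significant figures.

L ≈ 164.5 m

Time dilation ⇒ γ = Δt/τ₀ = 8.276/2.197 = 3.76695
Length contraction: L = L₀/γ = 619.8/3.76695 = 164.5 m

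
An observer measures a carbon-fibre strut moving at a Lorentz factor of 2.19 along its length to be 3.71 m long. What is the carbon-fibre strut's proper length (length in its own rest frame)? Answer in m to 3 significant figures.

γ = 2.19 (given)
L₀ = γL = 2.19 × 3.71 = 8.12 m

L₀ ≈ 8.12 m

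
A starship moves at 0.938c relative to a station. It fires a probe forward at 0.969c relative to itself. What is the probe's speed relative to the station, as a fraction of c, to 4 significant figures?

u ≈ 0.9990c

Relativistic velocity addition: u = (u' + v)/(1 + u'v/c²)
= (0.969 + 0.938)/(1 + 0.969×0.938) = 1.907/1.90892 = 0.9990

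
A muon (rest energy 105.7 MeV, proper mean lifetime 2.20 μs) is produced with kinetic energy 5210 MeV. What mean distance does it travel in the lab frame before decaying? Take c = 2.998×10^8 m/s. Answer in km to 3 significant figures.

γ = 1 + K/(m₀c²) = 1 + 5210/105.7 = 50.290
β = √(1 − 1/γ²) = 0.99980
Dilated lifetime: γτ₀ = 50.290 × 2.20 μs = 110.64 μs
d = βc·γτ₀ = 0.99980 × (2.998×10^8 m/s) × 0.00011064 s = 33.2 km

d ≈ 33.2 km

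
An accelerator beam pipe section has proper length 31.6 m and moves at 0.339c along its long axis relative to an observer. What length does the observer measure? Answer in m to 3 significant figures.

L ≈ 29.7 m

γ = 1/√(1 − 0.339²) = 1.0629
Length contraction: L = L₀/γ = 31.6/1.0629 = 29.7 m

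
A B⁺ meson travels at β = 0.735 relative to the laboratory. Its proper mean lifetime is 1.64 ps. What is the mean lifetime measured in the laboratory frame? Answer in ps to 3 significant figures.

γ = 1/√(1 − 0.735²) = 1.4748
Time dilation: Δt = γτ₀ = 1.4748 × 1.64 ps = 2.42 ps

Δt ≈ 2.42 ps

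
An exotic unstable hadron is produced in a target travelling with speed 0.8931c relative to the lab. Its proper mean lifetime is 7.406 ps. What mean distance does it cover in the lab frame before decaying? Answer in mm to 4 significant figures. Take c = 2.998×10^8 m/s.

d ≈ 4.408 mm

γ = 1/√(1 − 0.8931²) = 2.22292
Dilated lifetime: Δt = γτ₀ = 2.22292 × 7.406 ps = 16.4630 ps
d = vΔt = 0.8931c × 16.4630 ps = 2.67751×10^8 m/s × 1.64630×10^-11 s = 4.408 mm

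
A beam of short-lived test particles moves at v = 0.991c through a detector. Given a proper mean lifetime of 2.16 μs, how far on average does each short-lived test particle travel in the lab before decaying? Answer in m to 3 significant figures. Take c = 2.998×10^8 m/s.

γ = 1/√(1 − 0.991²) = 7.4704
Dilated lifetime: Δt = γτ₀ = 7.4704 × 2.16 μs = 16.136 μs
d = vΔt = 0.991c × 16.136 μs = 2.9710×10^8 m/s × 1.6136×10^-5 s = 4790 m

d ≈ 4790 m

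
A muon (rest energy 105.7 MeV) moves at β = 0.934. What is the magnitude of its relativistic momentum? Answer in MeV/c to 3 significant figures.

p ≈ 276 MeV/c

γ = 1/√(1 − 0.934²) = 2.7990
p = γβm₀c = 2.7990 × 0.934 × 105.7 MeV/c = 276 MeV/c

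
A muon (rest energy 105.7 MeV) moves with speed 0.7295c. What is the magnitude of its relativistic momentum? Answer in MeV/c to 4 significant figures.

p ≈ 112.7 MeV/c

γ = 1/√(1 − 0.7295²) = 1.46203
p = γβm₀c = 1.46203 × 0.7295 × 105.7 MeV/c = 112.7 MeV/c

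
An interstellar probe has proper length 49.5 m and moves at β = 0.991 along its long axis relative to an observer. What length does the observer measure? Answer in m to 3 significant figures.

γ = 1/√(1 − 0.991²) = 7.4704
Length contraction: L = L₀/γ = 49.5/7.4704 = 6.63 m

L ≈ 6.63 m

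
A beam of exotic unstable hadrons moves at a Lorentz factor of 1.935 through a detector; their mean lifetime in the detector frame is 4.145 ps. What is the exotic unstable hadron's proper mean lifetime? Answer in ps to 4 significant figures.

γ = 1.935 (given)
Proper time: τ₀ = Δt/γ = 4.145/1.935 = 2.142 ps

τ₀ ≈ 2.142 ps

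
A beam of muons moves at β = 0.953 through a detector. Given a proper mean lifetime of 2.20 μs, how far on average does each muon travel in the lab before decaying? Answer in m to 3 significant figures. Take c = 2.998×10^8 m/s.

d ≈ 2070 m

γ = 1/√(1 − 0.953²) = 3.3007
Dilated lifetime: Δt = γτ₀ = 3.3007 × 2.20 μs = 7.2614 μs
d = vΔt = 0.953c × 7.2614 μs = 2.8571×10^8 m/s × 7.2614×10^-6 s = 2070 m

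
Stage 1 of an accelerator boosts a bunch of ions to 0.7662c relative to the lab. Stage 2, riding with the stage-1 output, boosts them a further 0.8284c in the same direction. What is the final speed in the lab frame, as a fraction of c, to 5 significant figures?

u ≈ 0.97546c

Compose boost 2: (0.8284 + 0.7662)/(1 + 0.8284×0.7662) = 1.5946/1.634720 = 0.97546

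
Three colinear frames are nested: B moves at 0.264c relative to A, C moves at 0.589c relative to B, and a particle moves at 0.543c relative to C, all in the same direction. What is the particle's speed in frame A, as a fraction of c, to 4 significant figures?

u ≈ 0.9146c

Compose boost 2: (0.589 + 0.264)/(1 + 0.589×0.264) = 0.8530/1.15550 = 0.738211
Compose boost 3: (0.543 + 0.738211)/(1 + 0.543×0.738211) = 1.28121/1.40085 = 0.9146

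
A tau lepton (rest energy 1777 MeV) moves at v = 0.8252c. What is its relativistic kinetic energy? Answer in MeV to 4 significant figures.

γ = 1/√(1 − 0.8252²) = 1.77041
K = (γ − 1)m₀c² = (1.77041 − 1) × 1777 MeV = 0.770411 × 1777 MeV = 1369 MeV

K ≈ 1369 MeV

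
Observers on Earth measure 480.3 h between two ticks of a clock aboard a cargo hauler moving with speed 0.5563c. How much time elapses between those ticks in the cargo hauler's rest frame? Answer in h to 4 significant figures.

τ₀ ≈ 399.1 h

γ = 1/√(1 − 0.5563²) = 1.20340
Proper time: τ₀ = Δt/γ = 480.3/1.20340 = 399.1 h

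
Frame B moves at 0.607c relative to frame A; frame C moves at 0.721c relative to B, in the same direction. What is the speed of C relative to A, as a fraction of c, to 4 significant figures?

Compose boost 2: (0.721 + 0.607)/(1 + 0.721×0.607) = 1.328/1.43765 = 0.9237

u ≈ 0.9237c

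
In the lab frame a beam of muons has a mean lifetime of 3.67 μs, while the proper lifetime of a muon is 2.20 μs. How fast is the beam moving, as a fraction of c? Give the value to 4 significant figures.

γ = Δt/τ₀ = 3.67/2.20 = 1.66818
β = √(1 − 1/γ²) = √(1 − 1/1.66818²) = 0.8004

β ≈ 0.8004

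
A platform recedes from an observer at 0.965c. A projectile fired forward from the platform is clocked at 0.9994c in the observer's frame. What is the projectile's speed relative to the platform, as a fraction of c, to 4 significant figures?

Inverse velocity addition: u' = (u − v)/(1 − uv/c²)
= (0.9994 − 0.965)/(1 − 0.9994×0.965) = 0.03440/0.0355790 = 0.9669

u' ≈ 0.9669c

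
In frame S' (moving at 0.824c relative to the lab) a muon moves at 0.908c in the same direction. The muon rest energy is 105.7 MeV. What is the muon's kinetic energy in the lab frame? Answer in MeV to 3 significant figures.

u_lab = (0.908 + 0.824)/(1 + 0.908×0.824) = 0.990738
γ = 1/√(1 − 0.990738²) = 7.3644
K = (γ − 1)m₀c² = (7.3644 − 1) × 105.7 = 6.3644 × 105.7 = 673 MeV

K ≈ 673 MeV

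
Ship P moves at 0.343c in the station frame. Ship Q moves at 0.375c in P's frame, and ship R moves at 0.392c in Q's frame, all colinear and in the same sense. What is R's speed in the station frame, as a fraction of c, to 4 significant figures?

u ≈ 0.8229c

Compose boost 2: (0.375 + 0.343)/(1 + 0.375×0.343) = 0.7180/1.12862 = 0.636172
Compose boost 3: (0.392 + 0.636172)/(1 + 0.392×0.636172) = 1.02817/1.24938 = 0.8229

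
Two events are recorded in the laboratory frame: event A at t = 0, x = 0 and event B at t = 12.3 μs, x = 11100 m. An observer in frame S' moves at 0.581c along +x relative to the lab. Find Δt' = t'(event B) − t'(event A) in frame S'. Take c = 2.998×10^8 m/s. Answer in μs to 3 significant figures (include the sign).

γ = 1/√(1 − 0.581²) = 1.2286
Δt' = γ(Δt − vΔx/c²) = 1.2286 × (12.3 μs − 0.581×11100 m / (2.998×10^8 m/s))
= 1.2286 × (-9.2113 μs) = -11.3 μs

Δt' ≈ -11.3 μs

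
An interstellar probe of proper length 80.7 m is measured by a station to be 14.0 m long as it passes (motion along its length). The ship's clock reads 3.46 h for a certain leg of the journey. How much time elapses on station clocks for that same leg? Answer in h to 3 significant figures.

Length contraction ⇒ γ = L₀/L = 80.7/14.0 = 5.7643
Time dilation: Δt = γτ₀ = 5.7643 × 3.46 h = 19.9 h

Δt ≈ 19.9 h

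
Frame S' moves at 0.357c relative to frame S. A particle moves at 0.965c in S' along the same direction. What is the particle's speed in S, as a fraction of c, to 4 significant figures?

u ≈ 0.9833c

Relativistic velocity addition: u = (u' + v)/(1 + u'v/c²)
= (0.965 + 0.357)/(1 + 0.965×0.357) = 1.322/1.34450 = 0.9833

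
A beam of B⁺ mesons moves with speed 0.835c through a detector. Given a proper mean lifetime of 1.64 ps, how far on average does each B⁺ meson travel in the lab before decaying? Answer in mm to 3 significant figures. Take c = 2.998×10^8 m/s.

d ≈ 0.746 mm

γ = 1/√(1 − 0.835²) = 1.8174
Dilated lifetime: Δt = γτ₀ = 1.8174 × 1.64 ps = 2.9805 ps
d = vΔt = 0.835c × 2.9805 ps = 2.5033×10^8 m/s × 2.9805×10^-12 s = 0.746 mm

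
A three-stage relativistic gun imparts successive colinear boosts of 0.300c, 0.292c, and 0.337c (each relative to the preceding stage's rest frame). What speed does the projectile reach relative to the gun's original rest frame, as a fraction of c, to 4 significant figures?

Compose boost 2: (0.292 + 0.300)/(1 + 0.292×0.300) = 0.5920/1.08760 = 0.544318
Compose boost 3: (0.337 + 0.544318)/(1 + 0.337×0.544318) = 0.881318/1.18344 = 0.7447

u ≈ 0.7447c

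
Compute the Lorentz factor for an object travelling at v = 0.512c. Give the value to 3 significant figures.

γ ≈ 1.16

γ = 1/√(1 − β²) = 1/√(1 − 0.512²) = 1/√(0.73786) = 1.16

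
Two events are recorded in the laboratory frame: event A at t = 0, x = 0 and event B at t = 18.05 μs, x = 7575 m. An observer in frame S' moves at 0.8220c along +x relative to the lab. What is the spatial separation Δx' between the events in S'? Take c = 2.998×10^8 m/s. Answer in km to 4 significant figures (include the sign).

γ = 1/√(1 − 0.8220²) = 1.75596
Δx' = γ(Δx − vΔt) = 1.75596 × (7575 m − 0.8220×(2.998×10^8 m/s)×18.05×10^-6 s)
= 1.75596 × (3126.84 m) = 5.491 km

Δx' ≈ 5.491 km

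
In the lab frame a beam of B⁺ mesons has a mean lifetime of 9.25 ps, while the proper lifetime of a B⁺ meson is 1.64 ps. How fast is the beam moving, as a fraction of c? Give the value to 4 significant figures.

β ≈ 0.9842

γ = Δt/τ₀ = 9.25/1.64 = 5.64024
β = √(1 − 1/γ²) = √(1 − 1/5.64024²) = 0.9842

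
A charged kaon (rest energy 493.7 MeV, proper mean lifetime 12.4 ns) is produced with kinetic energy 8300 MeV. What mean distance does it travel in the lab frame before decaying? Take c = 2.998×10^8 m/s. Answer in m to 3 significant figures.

γ = 1 + K/(m₀c²) = 1 + 8300/493.7 = 17.812
β = √(1 − 1/γ²) = 0.99842
Dilated lifetime: γτ₀ = 17.812 × 12.4 ns = 220.87 ns
d = βc·γτ₀ = 0.99842 × (2.998×10^8 m/s) × 2.2087×10^-7 s = 66.1 m

d ≈ 66.1 m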